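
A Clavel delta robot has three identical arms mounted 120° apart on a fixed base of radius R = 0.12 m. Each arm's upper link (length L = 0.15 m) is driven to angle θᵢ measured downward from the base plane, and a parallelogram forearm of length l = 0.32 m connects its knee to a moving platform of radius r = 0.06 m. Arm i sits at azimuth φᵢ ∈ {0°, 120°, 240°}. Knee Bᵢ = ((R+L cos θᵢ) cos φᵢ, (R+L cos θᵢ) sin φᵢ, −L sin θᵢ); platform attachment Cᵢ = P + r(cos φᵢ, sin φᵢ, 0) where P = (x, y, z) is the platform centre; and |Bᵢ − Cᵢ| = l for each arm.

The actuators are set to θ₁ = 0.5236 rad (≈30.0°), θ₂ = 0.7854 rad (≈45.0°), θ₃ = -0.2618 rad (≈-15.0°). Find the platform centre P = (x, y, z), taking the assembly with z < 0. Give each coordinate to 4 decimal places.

(-0.0309, -0.1267, -0.2689)

φ1=0.0°: virtual centre (0.1899, 0.0000, -0.0750), radius l
φ2=120.0°: virtual centre (-0.0830, 0.1438, -0.1061), radius l
arm 3 at φ=240.0°: ρ3 = 0.2049;  S3 = (-0.1024, -0.1774, 0.0388)
|S₂|²−|S₁|² = -0.0029;  |S₃|²−|S₁|² = 0.0018
plane₁₂: -0.5459x+0.2876y+-0.0621z = -0.0029
Cramer: x(z) = 0.0014+0.1200z;  y(z) = -0.0073+0.4438z
into |P−S₁|² = l²: 1.2113z² + 0.0982z + -0.0612 = 0;  Δ = 0.3061;  z = -0.2689 or 0.1878 → z<0 root = -0.2689
x = -0.0309, y = -0.1267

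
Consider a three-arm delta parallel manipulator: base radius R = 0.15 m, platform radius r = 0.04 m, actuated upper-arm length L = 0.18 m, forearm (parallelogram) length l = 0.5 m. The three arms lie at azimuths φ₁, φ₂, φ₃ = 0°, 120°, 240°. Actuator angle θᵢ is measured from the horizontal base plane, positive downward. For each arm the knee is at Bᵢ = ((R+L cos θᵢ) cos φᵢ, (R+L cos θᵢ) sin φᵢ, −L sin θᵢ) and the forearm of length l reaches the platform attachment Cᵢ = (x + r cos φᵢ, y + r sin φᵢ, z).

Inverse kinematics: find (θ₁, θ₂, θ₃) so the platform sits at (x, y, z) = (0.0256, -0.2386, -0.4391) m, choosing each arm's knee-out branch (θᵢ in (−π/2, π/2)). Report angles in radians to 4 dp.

φ1=0.0° → target in arm frame (0.0256, -0.2386)
  e−x'=0.0844;  (l²−L²−(e−x')²−y'²−z²)/2L = -0.1091
  γ=atan2(-0.4391,0.0844)=-1.3809;  ψ=arccos(-0.2439)=1.8172;  θ1=γ+ψ≈0.4363
φ2=120.0° → target in arm frame (-0.2194, 0.0971)
  e−x'=0.3294;  (l²−L²−(e−x')²−y'²−z²)/2L = -0.2588
  √(A²+B²)=0.5489;  θ2 = -0.9271+2.0617 ≈ 1.1346
rotate P by −φ3: (0.1938, 0.1415, -0.4391)
  A=-0.0838, B=-0.4391, C=(l²−L²−A²−y'²−z²)/(2L)=-0.0063
  γ=atan2(-0.4391,-0.0838)=-1.7594;  ψ=arccos(-0.0140)=1.5848;  θ3=γ+ψ≈-0.1747

θ₁ = 0.4363, θ₂ = 1.1346, θ₃ = -0.1747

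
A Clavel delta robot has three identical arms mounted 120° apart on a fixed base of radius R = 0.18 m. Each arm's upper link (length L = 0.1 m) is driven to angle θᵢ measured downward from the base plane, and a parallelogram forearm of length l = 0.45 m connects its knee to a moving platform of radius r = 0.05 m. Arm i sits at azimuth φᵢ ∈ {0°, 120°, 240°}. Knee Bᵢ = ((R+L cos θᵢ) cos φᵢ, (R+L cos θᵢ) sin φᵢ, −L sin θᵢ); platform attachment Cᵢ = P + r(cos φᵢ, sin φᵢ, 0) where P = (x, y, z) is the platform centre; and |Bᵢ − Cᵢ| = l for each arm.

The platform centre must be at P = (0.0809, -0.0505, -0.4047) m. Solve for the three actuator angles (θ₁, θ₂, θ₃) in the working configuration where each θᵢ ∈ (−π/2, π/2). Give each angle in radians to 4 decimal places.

θ₁ = -0.1749, θ₂ = 0.6976, θ₃ = 0.2613

φ1=0.0° → target in arm frame (0.0809, -0.0505)
  e−x'=0.0491;  (l²−L²−(e−x')²−y'²−z²)/2L = 0.1188
  γ=atan2(-0.4047,0.0491)=-1.4501;  ψ=arccos(0.2914)=1.2751;  θ1=γ+ψ≈-0.1749
φ2=120.0° → target in arm frame (-0.0842, -0.0448)
  A=0.2142, B=-0.4047, C=(l²−L²−A²−y'²−z²)/(2L)=-0.0958
  θ2 = atan2(B,A) + arccos(C/0.4579) = 0.6976
φ3=240.0° → target in arm frame (0.0033, 0.0953)
  A=0.1267, B=-0.4047, C=(l²−L²−A²−y'²−z²)/(2L)=0.0179
  θ3 = atan2(B,A) + arccos(C/0.4241) = 0.2613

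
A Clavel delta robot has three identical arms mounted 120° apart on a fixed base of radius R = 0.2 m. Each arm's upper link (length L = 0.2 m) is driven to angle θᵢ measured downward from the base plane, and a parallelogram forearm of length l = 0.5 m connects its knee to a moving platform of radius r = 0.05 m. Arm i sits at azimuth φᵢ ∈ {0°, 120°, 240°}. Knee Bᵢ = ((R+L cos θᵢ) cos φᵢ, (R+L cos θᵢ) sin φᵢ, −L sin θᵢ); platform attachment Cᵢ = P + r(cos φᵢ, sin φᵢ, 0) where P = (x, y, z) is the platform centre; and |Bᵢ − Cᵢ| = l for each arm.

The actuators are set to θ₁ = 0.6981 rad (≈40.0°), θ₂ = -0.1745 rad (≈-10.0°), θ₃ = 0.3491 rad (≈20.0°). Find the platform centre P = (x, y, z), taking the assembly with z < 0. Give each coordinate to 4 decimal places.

centre 1 = (0.3032·cos0.0°, 0.3032·sin0.0°, -0.1286) = (0.3032, 0.0000, -0.1286)
arm 2 at φ=120.0°: (R−r)+L cos θ2 = 0.3470;  centre 2 = (-0.1735, 0.3005, 0.0347)
arm 3 at φ=240.0°: (R−r)+L cos θ3 = 0.3379;  centre 3 = (-0.1690, -0.2927, -0.0684)
|centre ₂|²−|centre ₁|² = 0.0131;  |centre ₃|²−|centre ₁|² = 0.0104
plane₁₂: -0.9534x+0.6010y+0.3266z = 0.0131
Cramer: x(z) = -0.0124+0.2340z;  y(z) = 0.0022-0.1721z
sphere 1 gives Az²+Bz+C=0 with A=1.0844, B=0.1086, C=-0.1339;  B²−4AC=0.5925;  roots -0.4050, 0.3048;  negative root z = -0.4050
x = -0.1072, y = 0.0719

(-0.1072, 0.0719, -0.4050)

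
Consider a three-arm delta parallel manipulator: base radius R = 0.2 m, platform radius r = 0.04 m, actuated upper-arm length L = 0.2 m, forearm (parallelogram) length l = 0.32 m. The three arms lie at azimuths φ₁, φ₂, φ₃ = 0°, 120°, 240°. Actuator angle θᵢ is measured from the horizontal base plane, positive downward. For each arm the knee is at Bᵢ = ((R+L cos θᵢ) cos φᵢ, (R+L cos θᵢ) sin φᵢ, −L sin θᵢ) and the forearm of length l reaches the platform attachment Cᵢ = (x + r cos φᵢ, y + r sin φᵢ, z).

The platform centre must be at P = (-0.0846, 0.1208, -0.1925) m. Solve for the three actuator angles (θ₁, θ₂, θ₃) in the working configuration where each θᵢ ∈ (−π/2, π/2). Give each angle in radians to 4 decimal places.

θ₁ = 1.3092, θ₂ = -0.2621, θ₃ = 1.2218

arm 1 (φ=0.0°): x'=-0.0846, y'=0.1208
  A cos θ + B sin θ = C:  0.2446·cos θ + -0.1925·sin θ = -0.1227
  θ1 = atan2(B,A) + arccos(C/0.3113) = 1.3092
rotate P by −φ2: (0.1469, 0.0129, -0.1925)
  A cos θ + B sin θ = C:  0.0131·cos θ + -0.1925·sin θ = 0.0625
  θ2 = atan2(B,A) + arccos(C/0.1929) = -0.2621
φ3=240.0° → target in arm frame (-0.0623, -0.1337)
  A=0.2223, B=-0.1925, C=(l²−L²−A²−y'²−z²)/(2L)=-0.1049
  √(A²+B²)=0.2941;  θ3 = -0.7136+1.9354 ≈ 1.2218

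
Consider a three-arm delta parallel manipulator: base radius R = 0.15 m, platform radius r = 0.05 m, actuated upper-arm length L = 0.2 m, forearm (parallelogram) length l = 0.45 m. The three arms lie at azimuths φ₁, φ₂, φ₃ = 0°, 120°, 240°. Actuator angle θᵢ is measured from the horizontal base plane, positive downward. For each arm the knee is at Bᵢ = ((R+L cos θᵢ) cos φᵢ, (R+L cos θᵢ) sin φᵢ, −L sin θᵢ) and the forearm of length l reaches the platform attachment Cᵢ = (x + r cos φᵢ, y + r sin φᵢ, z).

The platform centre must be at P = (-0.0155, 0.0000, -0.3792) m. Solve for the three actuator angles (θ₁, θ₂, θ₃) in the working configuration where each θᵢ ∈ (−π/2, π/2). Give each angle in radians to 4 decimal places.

θ₁ = 0.2618, θ₂ = 0.1744, θ₃ = 0.1744

arm 1 (φ=0.0°): x'=-0.0155, y'=0.0000
  e−x'=0.1155;  (l²−L²−(e−x')²−y'²−z²)/2L = 0.0134
  θ1 = atan2(B,A) + arccos(C/0.3964) = 0.2618
arm 2 (φ=120.0°): x'=0.0077, y'=0.0134
  e−x'=0.0922;  (l²−L²−(e−x')²−y'²−z²)/2L = 0.0250
  θ2 = atan2(B,A) + arccos(C/0.3903) = 0.1744
arm 3 (φ=240.0°): x'=0.0078, y'=-0.0134
  A=0.0922, B=-0.3792, C=(l²−L²−A²−y'²−z²)/(2L)=0.0250
  γ=atan2(-0.3792,0.0922)=-1.3322;  ψ=arccos(0.0642)=1.5066;  θ3=γ+ψ≈0.1744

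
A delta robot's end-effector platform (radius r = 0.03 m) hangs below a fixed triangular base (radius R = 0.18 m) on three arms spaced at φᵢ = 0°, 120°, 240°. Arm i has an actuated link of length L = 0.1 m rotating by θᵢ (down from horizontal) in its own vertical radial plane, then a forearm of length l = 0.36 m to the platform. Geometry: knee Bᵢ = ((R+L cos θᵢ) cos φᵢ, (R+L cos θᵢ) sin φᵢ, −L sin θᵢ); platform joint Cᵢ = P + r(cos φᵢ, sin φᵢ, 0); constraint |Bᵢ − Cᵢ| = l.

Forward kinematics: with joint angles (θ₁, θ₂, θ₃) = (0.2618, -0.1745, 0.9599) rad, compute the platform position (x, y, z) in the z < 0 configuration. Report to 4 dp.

(0.0173, 0.0891, -0.2887)

φ1=0.0°: virtual centre (0.2466, 0.0000, -0.0259), radius l
centre 2 = (0.2485·cos120.0°, 0.2485·sin120.0°, 0.0174) = (-0.1242, 0.2152, 0.0174)
arm 3 at φ=240.0°: ρ3 = 0.2074;  centre 3 = (-0.1037, -0.1796, -0.0819)
eliminate P² terms by subtracting sphere 1 from 2 and 3
[-0.7417 0.4304 0.0865]·P = 0.0006;  [-0.7005 -0.3592 -0.1121]·P = -0.0118
det = 0.5679;  x = 0.0086+-0.0302z,  y = 0.0161+-0.2530z
sphere 1 gives Az²+Bz+C=0 with A=1.0649, B=0.0580, C=-0.0720;  B²−4AC=0.3101;  roots -0.2887, 0.2342;  negative root z = -0.2887
x = 0.0173, y = 0.0891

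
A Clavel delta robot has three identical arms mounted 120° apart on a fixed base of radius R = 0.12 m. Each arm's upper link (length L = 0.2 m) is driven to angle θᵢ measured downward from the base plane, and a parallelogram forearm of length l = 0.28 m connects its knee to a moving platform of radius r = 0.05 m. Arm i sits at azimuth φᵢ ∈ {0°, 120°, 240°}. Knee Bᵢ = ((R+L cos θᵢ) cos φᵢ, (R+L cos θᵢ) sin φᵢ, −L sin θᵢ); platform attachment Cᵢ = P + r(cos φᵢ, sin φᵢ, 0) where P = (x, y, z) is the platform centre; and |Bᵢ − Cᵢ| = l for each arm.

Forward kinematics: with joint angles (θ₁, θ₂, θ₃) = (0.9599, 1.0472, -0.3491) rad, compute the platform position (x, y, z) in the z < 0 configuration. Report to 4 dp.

(-0.0614, -0.1314, -0.1873)

arm 1 at φ=0.0°: (R−r)+L cos θ1 = 0.1847;  centre 1 = (0.1847, 0.0000, -0.1638)
centre 2 = (0.1700·cos120.0°, 0.1700·sin120.0°, -0.1732) = (-0.0850, 0.1472, -0.1732)
centre 3 = (0.2579·cos240.0°, 0.2579·sin240.0°, 0.0684) = (-0.1290, -0.2234, 0.0684)
eliminate P² terms by subtracting sphere 1 from 2 and 3
linear system: -0.5394x+0.2944y = -0.0021−-0.0188z; -0.6274x+-0.4468y = 0.0103−0.4645z
det = 0.4257;  x = -0.0049+0.3016z,  y = -0.0160+0.6162z
sphere 1 gives Az²+Bz+C=0 with A=1.4706, B=0.1935, C=-0.0153;  B²−4AC=0.1277;  roots -0.1873, 0.0557;  negative root z = -0.1873
x = -0.0614, y = -0.1314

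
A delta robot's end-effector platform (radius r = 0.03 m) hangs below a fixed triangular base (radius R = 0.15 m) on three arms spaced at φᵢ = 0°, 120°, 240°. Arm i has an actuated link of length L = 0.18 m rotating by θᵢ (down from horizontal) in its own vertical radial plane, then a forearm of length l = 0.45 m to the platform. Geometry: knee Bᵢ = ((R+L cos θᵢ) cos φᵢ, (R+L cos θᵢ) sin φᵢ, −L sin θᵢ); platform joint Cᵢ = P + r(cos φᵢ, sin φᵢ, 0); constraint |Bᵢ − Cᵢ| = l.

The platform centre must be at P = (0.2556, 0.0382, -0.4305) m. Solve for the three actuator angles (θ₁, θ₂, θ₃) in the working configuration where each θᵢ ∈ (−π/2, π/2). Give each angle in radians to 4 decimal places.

θ₁ = -0.0876, θ₂ = 1.2214, θ₃ = 1.3960

φ1=0.0° → target in arm frame (0.2556, 0.0382)
  A=-0.1356, B=-0.4305, C=(l²−L²−A²−y'²−z²)/(2L)=-0.0974
  θ1 = atan2(B,A) + arccos(C/0.4514) = -0.0876
φ2=120.0° → target in arm frame (-0.0947, -0.2405)
  A cos θ + B sin θ = C:  0.2147·cos θ + -0.4305·sin θ = -0.3310
  √(A²+B²)=0.4811;  θ2 = -1.1081+2.3295 ≈ 1.2214
φ3=240.0° → target in arm frame (-0.1609, 0.2023)
  e−x'=0.2809;  (l²−L²−(e−x')²−y'²−z²)/2L = -0.3751
  θ3 = atan2(B,A) + arccos(C/0.5140) = 1.3960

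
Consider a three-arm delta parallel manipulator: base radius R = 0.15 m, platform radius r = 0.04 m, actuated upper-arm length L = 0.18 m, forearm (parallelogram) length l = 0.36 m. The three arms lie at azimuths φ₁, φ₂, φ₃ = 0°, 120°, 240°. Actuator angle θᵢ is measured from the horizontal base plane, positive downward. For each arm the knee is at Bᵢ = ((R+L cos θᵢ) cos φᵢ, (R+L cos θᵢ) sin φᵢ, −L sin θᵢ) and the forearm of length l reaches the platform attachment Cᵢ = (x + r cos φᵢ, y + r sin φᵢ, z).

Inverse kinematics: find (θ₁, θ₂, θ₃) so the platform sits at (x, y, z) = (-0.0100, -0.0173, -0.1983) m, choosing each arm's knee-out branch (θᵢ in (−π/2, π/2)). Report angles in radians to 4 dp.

θ₁ = 0.0003, θ₂ = 0.0002, θ₃ = -0.2617

rotate P by −φ1: (-0.0100, -0.0173, -0.1983)
  A cos θ + B sin θ = C:  0.1200·cos θ + -0.1983·sin θ = 0.1199
  √(A²+B²)=0.2318;  θ1 = -1.0266+1.0269 ≈ 0.0003
arm 2 (φ=120.0°): x'=-0.0100, y'=0.0173
  A=0.1200, B=-0.1983, C=(l²−L²−A²−y'²−z²)/(2L)=0.1199
  √(A²+B²)=0.2318;  θ2 = -1.0267+1.0268 ≈ 0.0002
rotate P by −φ3: (0.0200, 0.0000, -0.1983)
  A=0.0900, B=-0.1983, C=(l²−L²−A²−y'²−z²)/(2L)=0.1383
  γ=atan2(-0.1983,0.0900)=-1.1447;  ψ=arccos(0.6349)=0.8829;  θ3=γ+ψ≈-0.2617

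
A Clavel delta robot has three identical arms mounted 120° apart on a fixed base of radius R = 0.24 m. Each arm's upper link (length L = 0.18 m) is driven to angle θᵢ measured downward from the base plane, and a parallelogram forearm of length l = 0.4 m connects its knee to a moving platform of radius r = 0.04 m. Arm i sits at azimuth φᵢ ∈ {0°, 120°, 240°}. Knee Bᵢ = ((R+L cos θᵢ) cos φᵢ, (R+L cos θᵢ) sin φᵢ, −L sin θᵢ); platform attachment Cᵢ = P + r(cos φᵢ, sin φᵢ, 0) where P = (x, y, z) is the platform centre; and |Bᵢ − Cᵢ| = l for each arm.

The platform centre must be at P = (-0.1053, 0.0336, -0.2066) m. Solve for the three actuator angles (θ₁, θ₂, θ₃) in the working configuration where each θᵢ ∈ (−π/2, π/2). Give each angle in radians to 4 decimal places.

θ₁ = 1.0469, θ₂ = -0.3483, θ₃ = 0.2617

φ1=0.0° → target in arm frame (-0.1053, 0.0336)
  A=0.3053, B=-0.2066, C=(l²−L²−A²−y'²−z²)/(2L)=-0.0262
  γ=atan2(-0.2066,0.3053)=-0.5949;  ψ=arccos(-0.0710)=1.6418;  θ1=γ+ψ≈1.0469
rotate P by −φ2: (0.0817, 0.0744, -0.2066)
  A=0.1183, B=-0.2066, C=(l²−L²−A²−y'²−z²)/(2L)=0.1817
  θ2 = atan2(B,A) + arccos(C/0.2380) = -0.3483
φ3=240.0° → target in arm frame (0.0236, -0.1080)
  A cos θ + B sin θ = C:  0.1764·cos θ + -0.2066·sin θ = 0.1170
  √(A²+B²)=0.2717;  θ3 = -0.8640+1.1256 ≈ 0.2617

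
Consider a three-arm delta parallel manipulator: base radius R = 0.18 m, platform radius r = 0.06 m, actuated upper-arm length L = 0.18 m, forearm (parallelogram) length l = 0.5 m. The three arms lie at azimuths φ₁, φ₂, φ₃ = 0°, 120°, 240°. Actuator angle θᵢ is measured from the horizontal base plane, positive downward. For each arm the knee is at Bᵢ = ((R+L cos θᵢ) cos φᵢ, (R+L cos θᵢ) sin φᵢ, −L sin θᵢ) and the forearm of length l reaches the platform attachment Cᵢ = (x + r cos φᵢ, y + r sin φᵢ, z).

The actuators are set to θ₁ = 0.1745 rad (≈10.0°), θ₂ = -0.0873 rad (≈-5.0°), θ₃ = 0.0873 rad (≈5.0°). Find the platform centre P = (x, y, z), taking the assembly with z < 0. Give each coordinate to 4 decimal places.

φ1=0.0°: virtual centre (0.2973, 0.0000, -0.0313), radius l
arm 2 at φ=120.0°: ρ2 = 0.2993;  centre 2 = (-0.1497, 0.2592, 0.0157)
centre 3 = (0.2993·cos240.0°, 0.2993·sin240.0°, -0.0157) = (-0.1497, -0.2592, -0.0157)
eliminate P² terms by subtracting sphere 1 from 2 and 3
linear system: -0.8938x+0.5184y = 0.0005−0.0939z; -0.8938x+-0.5184y = 0.0005−0.0311z
Cramer: x(z) = -0.0005+0.0699z;  y(z) = 0.0000-0.0605z
sphere 1 gives Az²+Bz+C=0 with A=1.0086, B=0.0209, C=-0.1603;  B²−4AC=0.6472;  roots -0.4092, 0.3885;  negative root z = -0.4092
x = -0.0292, y = 0.0248

(-0.0292, 0.0248, -0.4092)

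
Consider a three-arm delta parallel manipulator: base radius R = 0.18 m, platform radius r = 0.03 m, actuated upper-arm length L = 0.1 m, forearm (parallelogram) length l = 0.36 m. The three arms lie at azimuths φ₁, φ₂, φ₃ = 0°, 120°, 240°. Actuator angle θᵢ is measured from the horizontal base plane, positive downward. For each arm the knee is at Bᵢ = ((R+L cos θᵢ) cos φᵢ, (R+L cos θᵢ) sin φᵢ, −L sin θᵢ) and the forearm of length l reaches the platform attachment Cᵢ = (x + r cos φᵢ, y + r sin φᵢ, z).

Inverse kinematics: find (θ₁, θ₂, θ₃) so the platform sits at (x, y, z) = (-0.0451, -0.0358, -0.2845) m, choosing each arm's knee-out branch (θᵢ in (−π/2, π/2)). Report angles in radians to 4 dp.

θ₁ = 0.6110, θ₂ = 0.3492, θ₃ = -0.1752

φ1=0.0° → target in arm frame (-0.0451, -0.0358)
  A cos θ + B sin θ = C:  0.1951·cos θ + -0.2845·sin θ = -0.0034
  √(A²+B²)=0.3450;  θ1 = -0.9697+1.5807 ≈ 0.6110
arm 2 (φ=120.0°): x'=-0.0085, y'=0.0570
  e−x'=0.1585;  (l²−L²−(e−x')²−y'²−z²)/2L = 0.0515
  √(A²+B²)=0.3256;  θ2 = -1.0626+1.4119 ≈ 0.3492
arm 3 (φ=240.0°): x'=0.0536, y'=-0.0212
  A cos θ + B sin θ = C:  0.0964·cos θ + -0.2845·sin θ = 0.1446
  √(A²+B²)=0.3004;  θ3 = -1.2440+1.0688 ≈ -0.1752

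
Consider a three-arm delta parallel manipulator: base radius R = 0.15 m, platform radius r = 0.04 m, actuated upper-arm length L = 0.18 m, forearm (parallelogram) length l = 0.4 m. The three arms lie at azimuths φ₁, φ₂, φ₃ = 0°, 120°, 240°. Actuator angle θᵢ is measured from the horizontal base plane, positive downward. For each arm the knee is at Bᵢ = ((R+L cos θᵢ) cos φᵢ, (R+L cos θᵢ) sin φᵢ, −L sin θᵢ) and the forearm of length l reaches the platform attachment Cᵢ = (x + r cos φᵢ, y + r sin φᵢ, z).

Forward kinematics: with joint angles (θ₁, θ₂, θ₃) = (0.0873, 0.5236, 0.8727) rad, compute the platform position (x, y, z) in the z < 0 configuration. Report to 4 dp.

(0.1007, 0.0561, -0.3640)

arm 1 at φ=0.0°: ρ1 = 0.2893;  centre 1 = (0.2893, 0.0000, -0.0157)
φ2=120.0°: virtual centre (-0.1329, 0.2303, -0.0900), radius l
arm 3 at φ=240.0°: ρ3 = 0.2257;  centre 3 = (-0.1128, -0.1955, -0.1379)
|centre ₂|²−|centre ₁|² = -0.0052;  |centre ₃|²−|centre ₁|² = -0.0140
plane₁₂: -0.8445x+0.4605y+-0.1486z = -0.0052
det = 0.7005;  x = 0.0121+-0.2436z,  y = 0.0110+-0.1240z
sphere 1 gives Az²+Bz+C=0 with A=1.0747, B=0.1637, C=-0.0828;  B²−4AC=0.3826;  roots -0.3640, 0.2116;  negative root z = -0.3640
x = 0.1007, y = 0.0561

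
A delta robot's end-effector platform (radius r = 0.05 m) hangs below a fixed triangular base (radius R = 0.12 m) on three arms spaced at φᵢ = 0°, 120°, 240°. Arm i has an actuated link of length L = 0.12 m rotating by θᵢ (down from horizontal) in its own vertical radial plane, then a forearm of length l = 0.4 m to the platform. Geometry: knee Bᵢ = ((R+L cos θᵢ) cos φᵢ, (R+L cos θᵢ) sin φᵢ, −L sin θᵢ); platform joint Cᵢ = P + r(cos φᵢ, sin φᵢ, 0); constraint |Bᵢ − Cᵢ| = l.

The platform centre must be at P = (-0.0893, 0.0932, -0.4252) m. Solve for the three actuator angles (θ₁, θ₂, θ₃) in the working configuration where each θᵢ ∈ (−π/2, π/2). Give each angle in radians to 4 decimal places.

arm 1 (φ=0.0°): x'=-0.0893, y'=0.0932
  A cos θ + B sin θ = C:  0.1593·cos θ + -0.4252·sin θ = -0.2886
  √(A²+B²)=0.4541;  θ1 = -1.2123+2.2595 ≈ 1.0472
arm 2 (φ=120.0°): x'=0.1254, y'=0.0307
  A cos θ + B sin θ = C:  -0.0554·cos θ + -0.4252·sin θ = -0.1634
  √(A²+B²)=0.4288;  θ2 = -1.7003+1.9616 ≈ 0.2614
arm 3 (φ=240.0°): x'=-0.0361, y'=-0.1239
  A cos θ + B sin θ = C:  0.1061·cos θ + -0.4252·sin θ = -0.2575
  θ3 = atan2(B,A) + arccos(C/0.4382) = 0.8726

θ₁ = 1.0472, θ₂ = 0.2614, θ₃ = 0.8726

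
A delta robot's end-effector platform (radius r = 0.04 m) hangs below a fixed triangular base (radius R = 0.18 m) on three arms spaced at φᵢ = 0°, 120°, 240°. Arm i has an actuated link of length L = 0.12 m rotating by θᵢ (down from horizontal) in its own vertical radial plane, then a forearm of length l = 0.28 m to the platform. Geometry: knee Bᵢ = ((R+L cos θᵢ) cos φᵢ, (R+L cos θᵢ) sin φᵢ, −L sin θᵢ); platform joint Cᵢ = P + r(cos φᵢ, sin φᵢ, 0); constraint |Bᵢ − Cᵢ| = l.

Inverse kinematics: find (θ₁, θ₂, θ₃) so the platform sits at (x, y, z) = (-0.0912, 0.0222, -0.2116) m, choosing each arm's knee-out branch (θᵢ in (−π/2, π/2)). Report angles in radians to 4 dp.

θ₁ = 1.3094, θ₂ = 0.1742, θ₃ = 0.5240

φ1=0.0° → target in arm frame (-0.0912, 0.0222)
  A=0.2312, B=-0.2116, C=(l²−L²−A²−y'²−z²)/(2L)=-0.1447
  √(A²+B²)=0.3134;  θ1 = -0.7412+2.0506 ≈ 1.3094
φ2=120.0° → target in arm frame (0.0648, 0.0679)
  A cos θ + B sin θ = C:  0.0752·cos θ + -0.2116·sin θ = 0.0374
  γ=atan2(-0.2116,0.0752)=-1.2294;  ψ=arccos(0.1664)=1.4036;  θ2=γ+ψ≈0.1742
φ3=240.0° → target in arm frame (0.0264, -0.0901)
  A=0.1136, B=-0.2116, C=(l²−L²−A²−y'²−z²)/(2L)=-0.0075
  γ=atan2(-0.2116,0.1136)=-1.0780;  ψ=arccos(-0.0312)=1.6020;  θ3=γ+ψ≈0.5240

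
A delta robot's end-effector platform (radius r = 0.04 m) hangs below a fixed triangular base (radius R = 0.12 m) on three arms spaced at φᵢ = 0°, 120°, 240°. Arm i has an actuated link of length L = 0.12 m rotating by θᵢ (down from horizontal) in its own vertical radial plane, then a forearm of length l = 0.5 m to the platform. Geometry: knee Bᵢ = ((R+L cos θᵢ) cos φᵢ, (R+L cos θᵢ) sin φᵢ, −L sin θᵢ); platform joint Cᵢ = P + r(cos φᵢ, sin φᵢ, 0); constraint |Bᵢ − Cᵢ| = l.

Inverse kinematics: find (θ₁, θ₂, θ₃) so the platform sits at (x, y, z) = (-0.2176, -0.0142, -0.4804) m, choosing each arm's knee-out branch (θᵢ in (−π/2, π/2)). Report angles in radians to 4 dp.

θ₁ = 1.2221, θ₂ = 0.2621, θ₃ = 0.1748

φ1=0.0° → target in arm frame (-0.2176, -0.0142)
  e−x'=0.2976;  (l²−L²−(e−x')²−y'²−z²)/2L = -0.3498
  √(A²+B²)=0.5651;  θ1 = -1.0162+2.2383 ≈ 1.2221
rotate P by −φ2: (0.0965, 0.1955, -0.4804)
  A cos θ + B sin θ = C:  -0.0165·cos θ + -0.4804·sin θ = -0.1404
  γ=atan2(-0.4804,-0.0165)=-1.6051;  ψ=arccos(-0.2921)=1.8672;  θ2=γ+ψ≈0.2621
rotate P by −φ3: (0.1211, -0.1813, -0.4804)
  e−x'=-0.0411;  (l²−L²−(e−x')²−y'²−z²)/2L = -0.1240
  θ3 = atan2(B,A) + arccos(C/0.4822) = 0.1748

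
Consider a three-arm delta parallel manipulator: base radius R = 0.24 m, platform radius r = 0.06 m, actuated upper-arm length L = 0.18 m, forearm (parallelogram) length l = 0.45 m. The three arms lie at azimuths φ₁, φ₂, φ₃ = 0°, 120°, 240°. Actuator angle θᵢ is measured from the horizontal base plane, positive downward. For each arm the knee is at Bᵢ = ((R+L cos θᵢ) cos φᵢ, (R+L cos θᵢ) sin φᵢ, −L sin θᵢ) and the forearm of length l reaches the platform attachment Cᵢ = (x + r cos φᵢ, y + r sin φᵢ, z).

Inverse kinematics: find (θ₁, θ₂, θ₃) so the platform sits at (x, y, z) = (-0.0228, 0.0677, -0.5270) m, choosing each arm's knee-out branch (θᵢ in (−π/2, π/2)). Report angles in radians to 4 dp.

φ1=0.0° → target in arm frame (-0.0228, 0.0677)
  e−x'=0.2028;  (l²−L²−(e−x')²−y'²−z²)/2L = -0.4259
  θ1 = atan2(B,A) + arccos(C/0.5647) = 1.2220
φ2=120.0° → target in arm frame (0.0700, -0.0141)
  A cos θ + B sin θ = C:  0.1100·cos θ + -0.5270·sin θ = -0.3331
  θ2 = atan2(B,A) + arccos(C/0.5384) = 0.8729
φ3=240.0° → target in arm frame (-0.0472, -0.0536)
  A=0.2272, B=-0.5270, C=(l²−L²−A²−y'²−z²)/(2L)=-0.4504
  θ3 = atan2(B,A) + arccos(C/0.5739) = 1.3094

θ₁ = 1.2220, θ₂ = 0.8729, θ₃ = 1.3094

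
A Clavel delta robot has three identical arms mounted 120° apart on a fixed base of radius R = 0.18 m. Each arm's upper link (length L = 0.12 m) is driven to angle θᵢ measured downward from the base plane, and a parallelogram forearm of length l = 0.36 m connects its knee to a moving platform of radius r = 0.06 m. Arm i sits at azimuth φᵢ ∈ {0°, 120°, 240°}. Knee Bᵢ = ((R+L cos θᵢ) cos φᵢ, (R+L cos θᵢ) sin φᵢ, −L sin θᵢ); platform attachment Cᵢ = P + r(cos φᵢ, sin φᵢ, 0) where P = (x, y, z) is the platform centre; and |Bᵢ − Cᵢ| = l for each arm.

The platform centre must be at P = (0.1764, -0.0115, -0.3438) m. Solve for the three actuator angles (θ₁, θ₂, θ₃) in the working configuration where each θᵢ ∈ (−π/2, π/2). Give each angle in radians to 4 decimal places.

φ1=0.0° → target in arm frame (0.1764, -0.0115)
  A cos θ + B sin θ = C:  -0.0564·cos θ + -0.3438·sin θ = -0.0263
  γ=atan2(-0.3438,-0.0564)=-1.7334;  ψ=arccos(-0.0755)=1.6464;  θ1=γ+ψ≈-0.0870
arm 2 (φ=120.0°): x'=-0.0982, y'=-0.1470
  e−x'=0.2182;  (l²−L²−(e−x')²−y'²−z²)/2L = -0.3009
  θ2 = atan2(B,A) + arccos(C/0.4072) = 1.3969
arm 3 (φ=240.0°): x'=-0.0782, y'=0.1585
  A=0.1982, B=-0.3438, C=(l²−L²−A²−y'²−z²)/(2L)=-0.2809
  θ3 = atan2(B,A) + arccos(C/0.3969) = 1.3096

θ₁ = -0.0870, θ₂ = 1.3969, θ₃ = 1.3096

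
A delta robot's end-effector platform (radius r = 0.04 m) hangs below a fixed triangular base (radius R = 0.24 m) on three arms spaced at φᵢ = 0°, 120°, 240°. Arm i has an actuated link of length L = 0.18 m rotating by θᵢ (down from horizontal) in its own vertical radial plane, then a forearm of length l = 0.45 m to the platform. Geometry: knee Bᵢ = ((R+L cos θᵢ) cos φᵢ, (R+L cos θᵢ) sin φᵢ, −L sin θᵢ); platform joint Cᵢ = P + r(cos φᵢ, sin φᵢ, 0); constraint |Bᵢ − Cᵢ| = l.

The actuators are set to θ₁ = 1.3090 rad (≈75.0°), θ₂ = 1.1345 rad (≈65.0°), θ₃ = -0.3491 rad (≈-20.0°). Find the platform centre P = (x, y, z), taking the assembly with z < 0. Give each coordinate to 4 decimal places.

arm 1 at φ=0.0°: (R−r)+L cos θ1 = 0.2466;  S1 = (0.2466, 0.0000, -0.1739)
φ2=120.0°: virtual centre (-0.1380, 0.2391, -0.1631), radius l
φ3=240.0°: virtual centre (-0.1846, -0.3197, 0.0616), radius l
|S₂|²−|S₁|² = 0.0118;  |S₃|²−|S₁|² = 0.0490
linear system: -0.7692x+0.4782y = 0.0118−0.0215z; -0.8623x+-0.6394y = 0.0490−0.4709z
det = 0.9042;  x = -0.0343+0.2642z,  y = -0.0305+0.3801z
quadratic in z: (1.2143)z²+(0.1762)z+(-0.0925)=0, √Δ=0.6929 → z ∈ {-0.3579, 0.2128}; z = -0.3579 (taking z<0)
x = -0.1288, y = -0.1665

(-0.1288, -0.1665, -0.3579)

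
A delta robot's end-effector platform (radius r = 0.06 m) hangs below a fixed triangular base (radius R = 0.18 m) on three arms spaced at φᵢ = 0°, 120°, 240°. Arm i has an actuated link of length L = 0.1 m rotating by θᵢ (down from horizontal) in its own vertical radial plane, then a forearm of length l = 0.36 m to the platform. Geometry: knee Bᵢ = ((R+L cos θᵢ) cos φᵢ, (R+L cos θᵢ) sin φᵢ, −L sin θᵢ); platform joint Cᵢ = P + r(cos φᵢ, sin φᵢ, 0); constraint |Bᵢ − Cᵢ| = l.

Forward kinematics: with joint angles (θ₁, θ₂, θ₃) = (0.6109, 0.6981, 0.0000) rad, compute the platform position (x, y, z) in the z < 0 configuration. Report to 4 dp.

(-0.0273, -0.0652, -0.3272)

φ1=0.0°: virtual centre (0.2019, 0.0000, -0.0574), radius l
arm 2 at φ=120.0°: e+L cos θ2 = 0.1966;  S2 = (-0.0983, 0.1703, -0.0643)
S3 = (0.2200·cos240.0°, 0.2200·sin240.0°, 0.0000) = (-0.1100, -0.1905, 0.0000)
eliminate P² terms by subtracting sphere 1 from 2 and 3
plane₁₂: -0.6004x+0.3405y+-0.0138z = -0.0013
Cramer: x(z) = -0.0023+0.0766z;  y(z) = -0.0077+0.1757z
into |P−S₁|² = l²: 1.0367z² + 0.0807z + -0.0846 = 0;  Δ = 0.3572;  z = -0.3272 or 0.2493 → z<0 root = -0.3272
x = -0.0273, y = -0.0652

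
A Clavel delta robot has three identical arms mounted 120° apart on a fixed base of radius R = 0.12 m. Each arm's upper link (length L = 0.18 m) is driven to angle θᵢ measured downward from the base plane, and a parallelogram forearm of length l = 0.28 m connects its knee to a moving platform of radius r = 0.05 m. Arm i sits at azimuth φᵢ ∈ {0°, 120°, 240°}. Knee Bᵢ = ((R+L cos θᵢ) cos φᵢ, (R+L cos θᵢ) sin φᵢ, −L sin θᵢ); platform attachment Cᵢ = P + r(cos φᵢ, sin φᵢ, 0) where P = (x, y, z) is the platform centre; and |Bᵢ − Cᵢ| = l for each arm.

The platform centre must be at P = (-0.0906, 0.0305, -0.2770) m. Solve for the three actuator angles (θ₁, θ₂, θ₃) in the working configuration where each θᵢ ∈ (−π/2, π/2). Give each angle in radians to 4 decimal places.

arm 1 (φ=0.0°): x'=-0.0906, y'=0.0305
  A=0.1606, B=-0.2770, C=(l²−L²−A²−y'²−z²)/(2L)=-0.1596
  θ1 = atan2(B,A) + arccos(C/0.3202) = 1.0472
φ2=120.0° → target in arm frame (0.0717, 0.0632)
  A cos θ + B sin θ = C:  -0.0017·cos θ + -0.2770·sin θ = -0.0965
  γ=atan2(-0.2770,-0.0017)=-1.5770;  ψ=arccos(-0.3482)=1.9265;  θ2=γ+ψ≈0.3495
arm 3 (φ=240.0°): x'=0.0189, y'=-0.0937
  A=0.0511, B=-0.2770, C=(l²−L²−A²−y'²−z²)/(2L)=-0.1170
  γ=atan2(-0.2770,0.0511)=-1.3883;  ψ=arccos(-0.4154)=1.9992;  θ3=γ+ψ≈0.6109

θ₁ = 1.0472, θ₂ = 0.3495, θ₃ = 0.6109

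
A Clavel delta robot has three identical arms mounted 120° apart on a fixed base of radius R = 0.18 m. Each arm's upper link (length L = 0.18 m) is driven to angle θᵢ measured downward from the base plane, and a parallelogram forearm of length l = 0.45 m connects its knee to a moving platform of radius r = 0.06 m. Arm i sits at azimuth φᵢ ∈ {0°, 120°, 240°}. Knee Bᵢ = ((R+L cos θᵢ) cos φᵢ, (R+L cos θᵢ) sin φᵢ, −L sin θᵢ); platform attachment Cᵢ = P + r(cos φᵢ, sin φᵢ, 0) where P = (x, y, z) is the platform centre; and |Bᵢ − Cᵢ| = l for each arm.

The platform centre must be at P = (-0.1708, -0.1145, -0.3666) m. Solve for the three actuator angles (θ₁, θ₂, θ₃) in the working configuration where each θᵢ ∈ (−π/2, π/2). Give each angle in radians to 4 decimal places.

rotate P by −φ1: (-0.1708, -0.1145, -0.3666)
  e−x'=0.2908;  (l²−L²−(e−x')²−y'²−z²)/2L = -0.1721
  θ1 = atan2(B,A) + arccos(C/0.4679) = 1.0473
rotate P by −φ2: (-0.0138, 0.2052, -0.3666)
  A=0.1338, B=-0.3666, C=(l²−L²−A²−y'²−z²)/(2L)=-0.0674
  θ2 = atan2(B,A) + arccos(C/0.3902) = 0.5236
φ3=240.0° → target in arm frame (0.1846, -0.0907)
  A=-0.0646, B=-0.3666, C=(l²−L²−A²−y'²−z²)/(2L)=0.0648
  √(A²+B²)=0.3722;  θ3 = -1.7451+1.3959 ≈ -0.3492

θ₁ = 1.0473, θ₂ = 0.5236, θ₃ = -0.3492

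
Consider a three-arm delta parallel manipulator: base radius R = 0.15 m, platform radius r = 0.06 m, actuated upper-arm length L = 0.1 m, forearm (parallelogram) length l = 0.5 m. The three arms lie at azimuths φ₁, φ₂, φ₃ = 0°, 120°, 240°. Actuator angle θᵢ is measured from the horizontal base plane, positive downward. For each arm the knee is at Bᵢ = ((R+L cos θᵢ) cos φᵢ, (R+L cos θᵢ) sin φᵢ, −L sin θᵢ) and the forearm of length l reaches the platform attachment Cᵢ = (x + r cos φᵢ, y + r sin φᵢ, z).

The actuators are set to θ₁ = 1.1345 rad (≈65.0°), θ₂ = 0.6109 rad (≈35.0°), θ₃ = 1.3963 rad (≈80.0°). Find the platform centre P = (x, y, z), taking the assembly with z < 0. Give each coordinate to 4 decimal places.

(-0.0221, 0.1149, -0.5521)

φ1=0.0°: virtual centre (0.1323, 0.0000, -0.0906), radius l
arm 2 at φ=120.0°: ρ2 = 0.1719;  O2 = (-0.0860, 0.1489, -0.0574)
O3 = (0.1074·cos240.0°, 0.1074·sin240.0°, -0.0985) = (-0.0537, -0.0930, -0.0985)
subtract pairs → two planes through P
plane₁₂: -0.4364x+0.2978y+0.0665z = 0.0071
det = 0.1919;  x = 0.0000+0.0401z,  y = 0.0240+-0.1647z
quadratic in z: (1.0287)z²+(0.1627)z+(-0.2237)=0, √Δ=0.9732 → z ∈ {-0.5521, 0.3939}; z = -0.5521 (taking z<0)
x = -0.0221, y = 0.1149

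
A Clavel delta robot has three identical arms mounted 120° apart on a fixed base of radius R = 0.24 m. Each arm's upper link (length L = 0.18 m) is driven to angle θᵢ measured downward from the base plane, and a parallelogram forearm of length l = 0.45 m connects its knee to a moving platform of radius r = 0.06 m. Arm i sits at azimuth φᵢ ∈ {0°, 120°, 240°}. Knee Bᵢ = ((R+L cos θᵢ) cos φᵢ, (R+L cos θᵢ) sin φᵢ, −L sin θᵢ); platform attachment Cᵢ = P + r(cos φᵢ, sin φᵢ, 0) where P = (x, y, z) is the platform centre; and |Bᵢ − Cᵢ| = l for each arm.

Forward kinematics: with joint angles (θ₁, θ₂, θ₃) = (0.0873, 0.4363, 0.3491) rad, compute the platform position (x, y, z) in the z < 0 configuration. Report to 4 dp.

(0.0374, -0.0100, -0.3300)

arm 1 at φ=0.0°: ρ1 = 0.3593;  S1 = (0.3593, 0.0000, -0.0157)
S2 = (0.3431·cos120.0°, 0.3431·sin120.0°, -0.0761) = (-0.1716, 0.2972, -0.0761)
φ3=240.0°: virtual centre (-0.1746, -0.3024, -0.0616), radius l
eliminate P² terms by subtracting sphere 1 from 2 and 3
linear system: -1.0618x+0.5943y = -0.0058−-0.1207z; -1.0678x+-0.6047y = -0.0037−-0.0918z
Cramer: x(z) = 0.0045-0.0999z;  y(z) = -0.0018+0.0247z
quadratic in z: (1.0106)z²+(0.1022)z+(-0.0763)=0, √Δ=0.5648 → z ∈ {-0.3300, 0.2289}; z = -0.3300 (taking z<0)
x = 0.0374, y = -0.0100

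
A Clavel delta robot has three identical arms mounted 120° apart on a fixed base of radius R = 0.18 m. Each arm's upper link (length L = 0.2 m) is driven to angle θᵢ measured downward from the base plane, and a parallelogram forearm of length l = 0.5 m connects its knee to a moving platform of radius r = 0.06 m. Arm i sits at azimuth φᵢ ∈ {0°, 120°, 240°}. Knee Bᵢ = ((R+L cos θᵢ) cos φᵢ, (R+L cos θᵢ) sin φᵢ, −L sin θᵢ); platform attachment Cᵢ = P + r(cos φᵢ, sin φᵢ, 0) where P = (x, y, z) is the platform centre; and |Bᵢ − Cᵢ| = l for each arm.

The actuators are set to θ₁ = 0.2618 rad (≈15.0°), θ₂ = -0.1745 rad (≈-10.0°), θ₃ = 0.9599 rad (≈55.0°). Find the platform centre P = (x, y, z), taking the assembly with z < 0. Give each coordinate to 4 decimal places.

arm 1 at φ=0.0°: (R−r)+L cos θ1 = 0.3132;  O1 = (0.3132, 0.0000, -0.0518)
arm 2 at φ=120.0°: (R−r)+L cos θ2 = 0.3170;  O2 = (-0.1585, 0.2745, 0.0347)
arm 3 at φ=240.0°: (R−r)+L cos θ3 = 0.2347;  O3 = (-0.1174, -0.2033, -0.1638)
eliminate P² terms by subtracting sphere 1 from 2 and 3
linear system: -0.9433x+0.5490y = 0.0009−0.1730z; -0.8611x+-0.4065y = -0.0188−-0.2241z
Cramer: x(z) = 0.0116-0.0616z;  y(z) = 0.0217-0.4209z
sphere 1 gives Az²+Bz+C=0 with A=1.1809, B=0.1224, C=-0.1559;  B²−4AC=0.7515;  roots -0.4189, 0.3152;  negative root z = -0.4189
x = 0.0374, y = 0.1980

(0.0374, 0.1980, -0.4189)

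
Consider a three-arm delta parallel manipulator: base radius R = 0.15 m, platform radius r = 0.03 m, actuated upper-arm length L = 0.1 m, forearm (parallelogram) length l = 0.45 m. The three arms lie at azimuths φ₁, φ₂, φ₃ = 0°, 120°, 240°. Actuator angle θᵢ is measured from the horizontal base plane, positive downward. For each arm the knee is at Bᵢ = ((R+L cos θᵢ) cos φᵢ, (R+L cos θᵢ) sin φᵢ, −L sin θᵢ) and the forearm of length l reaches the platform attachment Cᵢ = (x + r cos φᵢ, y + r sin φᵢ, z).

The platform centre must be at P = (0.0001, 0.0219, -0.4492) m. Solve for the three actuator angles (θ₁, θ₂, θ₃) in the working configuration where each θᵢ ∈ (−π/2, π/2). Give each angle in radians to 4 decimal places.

θ₁ = 0.5234, θ₂ = 0.4361, θ₃ = 0.6105

rotate P by −φ1: (0.0001, 0.0219, -0.4492)
  e−x'=0.1199;  (l²−L²−(e−x')²−y'²−z²)/2L = -0.1207
  γ=atan2(-0.4492,0.1199)=-1.3100;  ψ=arccos(-0.2596)=1.8334;  θ1=γ+ψ≈0.5234
φ2=120.0° → target in arm frame (0.0189, -0.0110)
  A cos θ + B sin θ = C:  0.1011·cos θ + -0.4492·sin θ = -0.0981
  θ2 = atan2(B,A) + arccos(C/0.4604) = 0.4361
rotate P by −φ3: (-0.0190, -0.0109, -0.4492)
  A cos θ + B sin θ = C:  0.1390·cos θ + -0.4492·sin θ = -0.1436
  θ3 = atan2(B,A) + arccos(C/0.4702) = 0.6105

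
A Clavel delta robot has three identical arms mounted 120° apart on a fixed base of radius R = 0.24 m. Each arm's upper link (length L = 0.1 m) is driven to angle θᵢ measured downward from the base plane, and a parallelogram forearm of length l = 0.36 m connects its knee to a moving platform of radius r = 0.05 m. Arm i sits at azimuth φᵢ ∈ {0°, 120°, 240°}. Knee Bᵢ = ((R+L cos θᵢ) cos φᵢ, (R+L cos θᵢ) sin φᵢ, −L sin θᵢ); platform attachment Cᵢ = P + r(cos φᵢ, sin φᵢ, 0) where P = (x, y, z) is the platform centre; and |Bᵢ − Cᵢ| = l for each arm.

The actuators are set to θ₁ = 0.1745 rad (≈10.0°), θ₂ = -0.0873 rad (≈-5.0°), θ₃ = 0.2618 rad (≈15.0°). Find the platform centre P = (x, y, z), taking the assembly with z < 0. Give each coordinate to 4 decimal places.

(-0.0044, 0.0168, -0.2261)

centre 1 = (0.2885·cos0.0°, 0.2885·sin0.0°, -0.0174) = (0.2885, 0.0000, -0.0174)
φ2=120.0°: virtual centre (-0.1448, 0.2508, 0.0087), radius l
φ3=240.0°: virtual centre (-0.1433, -0.2482, -0.0259), radius l
|centre ₂|²−|centre ₁|² = 0.0004;  |centre ₃|²−|centre ₁|² = -0.0007
plane₁₂: -0.8666x+0.5016y+0.0522z = 0.0004
det = 0.8634;  x = 0.0002+0.0201z,  y = 0.0012+-0.0693z
quadratic in z: (1.0052)z²+(0.0230)z+(-0.0462)=0, √Δ=0.4315 → z ∈ {-0.2261, 0.2032}; z = -0.2261 (taking z<0)
x = -0.0044, y = 0.0168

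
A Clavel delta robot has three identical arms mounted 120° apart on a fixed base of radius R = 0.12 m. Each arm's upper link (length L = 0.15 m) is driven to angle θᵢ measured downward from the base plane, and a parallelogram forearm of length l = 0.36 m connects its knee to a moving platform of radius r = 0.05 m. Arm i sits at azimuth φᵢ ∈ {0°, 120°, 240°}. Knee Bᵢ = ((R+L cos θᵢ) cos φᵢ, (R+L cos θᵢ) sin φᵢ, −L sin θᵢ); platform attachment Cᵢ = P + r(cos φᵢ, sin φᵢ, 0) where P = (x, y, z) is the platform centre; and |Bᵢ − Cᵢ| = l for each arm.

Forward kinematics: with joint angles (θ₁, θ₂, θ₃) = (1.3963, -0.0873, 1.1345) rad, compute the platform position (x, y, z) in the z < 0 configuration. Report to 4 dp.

O1 = (0.0960·cos0.0°, 0.0960·sin0.0°, -0.1477) = (0.0960, 0.0000, -0.1477)
O2 = (0.2194·cos120.0°, 0.2194·sin120.0°, 0.0131) = (-0.1097, 0.1900, 0.0131)
O3 = (0.1334·cos240.0°, 0.1334·sin240.0°, -0.1359) = (-0.0667, -0.1155, -0.1359)
eliminate P² terms by subtracting sphere 1 from 2 and 3
[-0.4115 0.3801 0.3216]·P = 0.0173;  [-0.3255 -0.2310 0.0235]·P = 0.0052
Cramer: x(z) = -0.0273+0.3805z;  y(z) = 0.0159-0.4342z
sphere 1 gives Az²+Bz+C=0 with A=1.3333, B=0.1878, C=-0.0923;  B²−4AC=0.5276;  roots -0.3428, 0.2020;  negative root z = -0.3428
x = -0.1578, y = 0.1647

(-0.1578, 0.1647, -0.3428)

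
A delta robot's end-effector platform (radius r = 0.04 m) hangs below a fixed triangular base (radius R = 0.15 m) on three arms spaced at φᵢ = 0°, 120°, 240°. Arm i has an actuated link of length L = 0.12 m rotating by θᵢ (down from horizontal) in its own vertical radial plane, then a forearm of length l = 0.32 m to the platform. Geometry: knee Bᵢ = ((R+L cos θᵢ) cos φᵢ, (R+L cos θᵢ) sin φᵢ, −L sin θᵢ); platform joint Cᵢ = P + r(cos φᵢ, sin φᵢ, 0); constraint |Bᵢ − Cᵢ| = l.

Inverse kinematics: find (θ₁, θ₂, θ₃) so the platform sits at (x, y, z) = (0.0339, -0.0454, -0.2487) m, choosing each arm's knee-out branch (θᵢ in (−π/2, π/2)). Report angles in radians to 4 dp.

θ₁ = -0.0005, θ₂ = 0.6108, θ₃ = 0.0871

rotate P by −φ1: (0.0339, -0.0454, -0.2487)
  A=0.0761, B=-0.2487, C=(l²−L²−A²−y'²−z²)/(2L)=0.0762
  θ1 = atan2(B,A) + arccos(C/0.2601) = -0.0005
φ2=120.0° → target in arm frame (-0.0563, -0.0067)
  e−x'=0.1663;  (l²−L²−(e−x')²−y'²−z²)/2L = -0.0064
  √(A²+B²)=0.2992;  θ2 = -0.9815+1.5923 ≈ 0.6108
φ3=240.0° → target in arm frame (0.0224, 0.0521)
  A cos θ + B sin θ = C:  0.0876·cos θ + -0.2487·sin θ = 0.0657
  γ=atan2(-0.2487,0.0876)=-1.2320;  ψ=arccos(0.2490)=1.3191;  θ3=γ+ψ≈0.0871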